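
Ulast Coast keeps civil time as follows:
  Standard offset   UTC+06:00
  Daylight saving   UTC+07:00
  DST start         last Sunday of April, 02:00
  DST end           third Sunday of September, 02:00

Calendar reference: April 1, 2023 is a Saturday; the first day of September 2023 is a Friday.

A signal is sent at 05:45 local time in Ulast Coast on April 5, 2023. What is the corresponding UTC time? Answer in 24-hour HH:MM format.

23:45

1 April 2023 is a Saturday, so Sundays fall on 2, 9, 16, 23, 30; the last is April 30.
1 September 2023 is a Friday, so the first Sunday is September 3 and the third is September 17.
April 5, 2023 is outside the daylight-saving period (30 April – 17 September), so Ulast Coast is on standard time, UTC+06:00.
05:45 local − 6h = 23:45 UTC (rolling into the previous day, 4 April 2023).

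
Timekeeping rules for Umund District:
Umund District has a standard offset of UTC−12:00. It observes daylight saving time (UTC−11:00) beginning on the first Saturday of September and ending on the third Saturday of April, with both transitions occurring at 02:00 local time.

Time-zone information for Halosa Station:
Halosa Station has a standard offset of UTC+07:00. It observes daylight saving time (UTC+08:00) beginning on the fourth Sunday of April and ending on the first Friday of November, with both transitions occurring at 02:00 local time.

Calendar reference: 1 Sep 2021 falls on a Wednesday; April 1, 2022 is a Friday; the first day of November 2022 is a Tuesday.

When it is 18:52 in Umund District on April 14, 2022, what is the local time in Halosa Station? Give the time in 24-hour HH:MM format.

1 September 2021 is a Wednesday, so the first Saturday is September 4.
1 April 2022 is a Friday, so the first Saturday is April 2 and the third is April 16.
April 14, 2022 falls between 4 September 2021 and 16 April 2022, so daylight saving is in effect and Umund District is at UTC−11:00.
18:52 Umund District + 11h = 05:52 UTC (rolling into the next day, 15 April 2022).
1 April 2022 is a Friday, so the first Sunday is April 3 and the fourth is April 24.
1 November 2022 is a Tuesday, so the first Friday is November 4.
At the standard offset (UTC+07:00), 05:52 UTC + 7h = 12:52 Halosa Station standard time.
The standard-time date in Halosa Station, April 15, 2022, is outside the daylight-saving period (24 April – 4 November), so Halosa Station is on standard time, UTC+07:00.
05:52 UTC + 7h = 12:52 Halosa Station.

12:52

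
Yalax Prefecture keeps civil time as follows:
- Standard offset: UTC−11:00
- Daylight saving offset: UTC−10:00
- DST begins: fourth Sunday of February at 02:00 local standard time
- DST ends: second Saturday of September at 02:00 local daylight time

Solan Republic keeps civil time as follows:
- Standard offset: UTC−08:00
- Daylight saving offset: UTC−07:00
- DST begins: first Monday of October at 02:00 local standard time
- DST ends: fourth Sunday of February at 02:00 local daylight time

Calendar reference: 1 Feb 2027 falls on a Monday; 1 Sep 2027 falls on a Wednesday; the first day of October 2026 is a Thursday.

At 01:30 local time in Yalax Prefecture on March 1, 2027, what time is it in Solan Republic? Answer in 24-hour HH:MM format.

1 February 2027 is a Monday, so the first Sunday is February 7 and the fourth is February 28.
1 September 2027 is a Wednesday, so the first Saturday is September 4 and the second is September 11.
March 1, 2027 lies within the daylight-saving period (28 February – 11 September), so Yalax Prefecture is on daylight time, UTC−10:00.
01:30 Yalax Prefecture + 10h = 11:30 UTC.
1 October 2026 is a Thursday, so the first Monday is October 5.
1 February 2027 is a Monday, so the first Sunday is February 7 and the fourth is February 28.
At the standard offset (UTC−08:00), 11:30 UTC − 8h = 03:30 Solan Republic standard time.
Daylight saving runs 5 October 2026 – 28 February 2027; the standard-time date in Solan Republic, March 1, 2027, is outside that window, so Solan Republic is on standard time at UTC−08:00.
11:30 UTC − 8h = 03:30 Solan Republic.

03:30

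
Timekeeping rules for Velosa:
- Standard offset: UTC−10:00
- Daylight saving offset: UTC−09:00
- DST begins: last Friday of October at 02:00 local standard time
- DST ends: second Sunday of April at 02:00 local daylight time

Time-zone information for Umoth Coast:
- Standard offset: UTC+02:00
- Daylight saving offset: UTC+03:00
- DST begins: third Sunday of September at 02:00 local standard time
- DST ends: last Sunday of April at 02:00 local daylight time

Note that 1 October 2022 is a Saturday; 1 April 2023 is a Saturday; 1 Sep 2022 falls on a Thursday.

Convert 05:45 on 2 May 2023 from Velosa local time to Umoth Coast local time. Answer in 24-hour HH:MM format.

1 October 2022 is a Saturday, so Fridays fall on 7, 14, 21, 28; the last is October 28.
1 April 2023 is a Saturday, so the first Sunday is April 2 and the second is April 9.
2 May 2023 does not fall between 28 October 2022 and 9 April 2023, so daylight saving is not in effect and Velosa is at UTC−10:00.
05:45 Velosa + 10h = 15:45 UTC.
1 September 2022 is a Thursday, so the first Sunday is September 4 and the third is September 18.
1 April 2023 is a Saturday, so Sundays fall on 2, 9, 16, 23, 30; the last is April 30.
At the standard offset (UTC+02:00), 15:45 UTC + 2h = 17:45 Umoth Coast standard time.
The standard-time date in Umoth Coast, 2 May 2023, is outside the daylight-saving period (18 September 2022 – 30 April 2023), so Umoth Coast is on standard time, UTC+02:00.
15:45 UTC + 2h = 17:45 Umoth Coast.

17:45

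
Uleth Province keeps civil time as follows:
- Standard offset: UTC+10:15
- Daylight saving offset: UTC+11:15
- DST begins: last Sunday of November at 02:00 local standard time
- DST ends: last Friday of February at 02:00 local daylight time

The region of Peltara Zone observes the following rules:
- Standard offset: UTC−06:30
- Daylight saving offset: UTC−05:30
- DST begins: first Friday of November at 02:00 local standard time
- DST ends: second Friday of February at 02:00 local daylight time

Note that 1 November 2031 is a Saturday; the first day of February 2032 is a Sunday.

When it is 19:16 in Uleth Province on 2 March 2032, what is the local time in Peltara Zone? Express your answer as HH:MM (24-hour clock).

02:31

1 November 2031 is a Saturday, so Sundays fall on 2, 9, 16, 23, 30; the last is November 30.
1 February 2032 is a Sunday, so Fridays fall on 6, 13, 20, 27; the last is February 27.
2 March 2032 is outside the daylight-saving period (30 November 2031 – 27 February 2032), so Uleth Province is on standard time, UTC+10:15.
19:16 Uleth Province − 10h15m = 09:01 UTC.
1 November 2031 is a Saturday, so the first Friday is November 7.
1 February 2032 is a Sunday, so the first Friday is February 6 and the second is February 13.
At the standard offset (UTC−06:30), 09:01 UTC − 6h30m = 02:31 Peltara Zone standard time.
Daylight saving runs 7 November 2031 – 13 February 2032; the standard-time date in Peltara Zone, 2 March 2032, is outside that window, so Peltara Zone is on standard time at UTC−06:30.
09:01 UTC − 6h30m = 02:31 Peltara Zone.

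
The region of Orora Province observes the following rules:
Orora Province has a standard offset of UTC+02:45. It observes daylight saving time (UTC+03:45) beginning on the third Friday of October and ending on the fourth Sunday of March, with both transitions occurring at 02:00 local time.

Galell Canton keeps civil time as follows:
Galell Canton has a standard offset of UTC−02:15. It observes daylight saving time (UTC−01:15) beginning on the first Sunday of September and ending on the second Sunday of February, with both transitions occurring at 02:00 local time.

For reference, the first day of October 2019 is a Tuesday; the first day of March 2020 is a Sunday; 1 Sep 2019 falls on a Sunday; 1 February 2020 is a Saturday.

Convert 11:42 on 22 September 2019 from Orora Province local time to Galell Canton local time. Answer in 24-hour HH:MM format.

1 October 2019 is a Tuesday, so the first Friday is October 4 and the third is October 18.
1 March 2020 is a Sunday, so the first Sunday is March 1 and the fourth is March 22.
Daylight saving runs 18 October 2019 – 22 March 2020; 22 September 2019 is outside that window, so Orora Province is on standard time at UTC+02:45.
11:42 Orora Province − 2h45m = 08:57 UTC.
1 September 2019 is a Sunday, so the first Sunday is September 1.
1 February 2020 is a Saturday, so the first Sunday is February 2 and the second is February 9.
At the standard offset (UTC−02:15), 08:57 UTC − 2h15m = 06:42 Galell Canton standard time.
The standard-time date in Galell Canton, 22 September 2019, falls between 1 September 2019 and 9 February 2020, so daylight saving is in effect and Galell Canton is at UTC−01:15.
08:57 UTC − 1h15m = 07:42 Galell Canton.

07:42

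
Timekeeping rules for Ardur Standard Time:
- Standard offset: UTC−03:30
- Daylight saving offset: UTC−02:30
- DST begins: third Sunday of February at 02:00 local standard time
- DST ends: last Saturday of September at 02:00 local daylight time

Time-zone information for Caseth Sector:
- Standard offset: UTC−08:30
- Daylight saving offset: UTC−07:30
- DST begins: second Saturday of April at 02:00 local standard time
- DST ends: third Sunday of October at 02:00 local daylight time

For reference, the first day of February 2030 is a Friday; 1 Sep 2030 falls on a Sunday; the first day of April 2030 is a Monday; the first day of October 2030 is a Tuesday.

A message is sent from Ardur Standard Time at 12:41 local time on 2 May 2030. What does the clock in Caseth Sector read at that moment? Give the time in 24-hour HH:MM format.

1 February 2030 is a Friday, so the first Sunday is February 3 and the third is February 17.
1 September 2030 is a Sunday, so Saturdays fall on 7, 14, 21, 28; the last is September 28.
Daylight saving runs 17 February – 28 September; 2 May 2030 is inside that window, so Ardur Standard Time is at UTC−02:30.
12:41 Ardur Standard Time + 2h30m = 15:11 UTC.
1 April 2030 is a Monday, so the first Saturday is April 6 and the second is April 13.
1 October 2030 is a Tuesday, so the first Sunday is October 6 and the third is October 20.
At the standard offset (UTC−08:30), 15:11 UTC − 8h30m = 06:41 Caseth Sector standard time.
The standard-time date in Caseth Sector, 2 May 2030, lies within the daylight-saving period (13 April – 20 October), so Caseth Sector is on daylight time, UTC−07:30.
15:11 UTC − 7h30m = 07:41 Caseth Sector.

07:41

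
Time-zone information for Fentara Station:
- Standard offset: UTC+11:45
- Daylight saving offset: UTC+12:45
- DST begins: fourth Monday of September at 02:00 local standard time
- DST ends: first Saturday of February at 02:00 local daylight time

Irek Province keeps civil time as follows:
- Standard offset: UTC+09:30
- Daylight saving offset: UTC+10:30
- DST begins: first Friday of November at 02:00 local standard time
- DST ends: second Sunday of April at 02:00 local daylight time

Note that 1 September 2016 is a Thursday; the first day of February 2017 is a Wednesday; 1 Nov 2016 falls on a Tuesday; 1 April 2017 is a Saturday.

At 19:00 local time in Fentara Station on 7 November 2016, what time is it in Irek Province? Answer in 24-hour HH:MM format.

1 September 2016 is a Thursday, so the first Monday is September 5 and the fourth is September 26.
1 February 2017 is a Wednesday, so the first Saturday is February 4.
7 November 2016 lies within the daylight-saving period (26 September 2016 – 4 February 2017), so Fentara Station is on daylight time, UTC+12:45.
19:00 Fentara Station − 12h45m = 06:15 UTC.
1 November 2016 is a Tuesday, so the first Friday is November 4.
1 April 2017 is a Saturday, so the first Sunday is April 2 and the second is April 9.
At the standard offset (UTC+09:30), 06:15 UTC + 9h30m = 15:45 Irek Province standard time.
The standard-time date in Irek Province, 7 November 2016, falls between 4 November 2016 and 9 April 2017, so daylight saving is in effect and Irek Province is at UTC+10:30.
06:15 UTC + 10h30m = 16:45 Irek Province.

16:45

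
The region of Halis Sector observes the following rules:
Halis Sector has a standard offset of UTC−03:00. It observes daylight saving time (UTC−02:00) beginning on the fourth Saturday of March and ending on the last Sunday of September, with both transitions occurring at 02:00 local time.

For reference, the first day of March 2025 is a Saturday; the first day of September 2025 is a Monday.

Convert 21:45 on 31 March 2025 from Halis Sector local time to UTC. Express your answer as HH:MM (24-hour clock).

1 March 2025 is a Saturday, so the first Saturday is March 1 and the fourth is March 22.
1 September 2025 is a Monday, so Sundays fall on 7, 14, 21, 28; the last is September 28.
31 March 2025 falls between 22 March and 28 September, so daylight saving is in effect and Halis Sector is at UTC−02:00.
21:45 local + 2h = 23:45 UTC.

23:45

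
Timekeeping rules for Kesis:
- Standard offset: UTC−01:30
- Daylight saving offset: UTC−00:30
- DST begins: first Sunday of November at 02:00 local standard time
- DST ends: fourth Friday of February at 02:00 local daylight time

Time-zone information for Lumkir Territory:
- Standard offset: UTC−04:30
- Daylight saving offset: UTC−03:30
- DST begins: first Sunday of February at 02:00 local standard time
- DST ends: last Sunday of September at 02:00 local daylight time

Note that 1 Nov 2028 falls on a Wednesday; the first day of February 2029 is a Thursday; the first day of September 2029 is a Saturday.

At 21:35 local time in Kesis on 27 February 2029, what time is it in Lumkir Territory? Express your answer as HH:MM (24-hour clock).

1 November 2028 is a Wednesday, so the first Sunday is November 5.
1 February 2029 is a Thursday, so the first Friday is February 2 and the fourth is February 23.
27 February 2029 does not fall between 5 November 2028 and 23 February 2029, so daylight saving is not in effect and Kesis is at UTC−01:30.
21:35 Kesis + 1h30m = 23:05 UTC.
1 February 2029 is a Thursday, so the first Sunday is February 4.
1 September 2029 is a Saturday, so Sundays fall on 2, 9, 16, 23, 30; the last is September 30.
At the standard offset (UTC−04:30), 23:05 UTC − 4h30m = 18:35 Lumkir Territory standard time.
The standard-time date in Lumkir Territory, 27 February 2029, falls between 4 February and 30 September, so daylight saving is in effect and Lumkir Territory is at UTC−03:30.
23:05 UTC − 3h30m = 19:35 Lumkir Territory.

19:35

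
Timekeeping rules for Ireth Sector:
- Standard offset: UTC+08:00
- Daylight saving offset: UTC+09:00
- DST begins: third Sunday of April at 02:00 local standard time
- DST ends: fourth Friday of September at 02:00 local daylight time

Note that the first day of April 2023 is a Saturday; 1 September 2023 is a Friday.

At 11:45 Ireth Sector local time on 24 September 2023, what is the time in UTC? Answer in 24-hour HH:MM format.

03:45

1 April 2023 is a Saturday, so the first Sunday is April 2 and the third is April 16.
1 September 2023 is a Friday, so the first Friday is September 1 and the fourth is September 22.
24 September 2023 is outside the daylight-saving period (16 April – 22 September), so Ireth Sector is on standard time, UTC+08:00.
11:45 local − 8h = 03:45 UTC.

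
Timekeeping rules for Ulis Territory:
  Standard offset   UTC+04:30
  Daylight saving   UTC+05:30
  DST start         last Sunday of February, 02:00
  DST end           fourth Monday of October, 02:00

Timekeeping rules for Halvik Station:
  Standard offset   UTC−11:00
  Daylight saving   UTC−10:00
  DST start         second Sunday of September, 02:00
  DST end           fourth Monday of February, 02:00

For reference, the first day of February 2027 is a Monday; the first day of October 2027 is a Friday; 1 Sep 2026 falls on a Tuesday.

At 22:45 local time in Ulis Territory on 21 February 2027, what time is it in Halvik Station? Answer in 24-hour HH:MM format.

1 February 2027 is a Monday, so Sundays fall on 7, 14, 21, 28; the last is February 28.
1 October 2027 is a Friday, so the first Monday is October 4 and the fourth is October 25.
21 February 2027 does not fall between 28 February and 25 October, so daylight saving is not in effect and Ulis Territory is at UTC+04:30.
22:45 Ulis Territory − 4h30m = 18:15 UTC.
1 September 2026 is a Tuesday, so the first Sunday is September 6 and the second is September 13.
1 February 2027 is a Monday, so the first Monday is February 1 and the fourth is February 22.
At the standard offset (UTC−11:00), 18:15 UTC − 11h = 07:15 Halvik Station standard time.
The standard-time date in Halvik Station, 21 February 2027, lies within the daylight-saving period (13 September 2026 – 22 February 2027), so Halvik Station is on daylight time, UTC−10:00.
18:15 UTC − 10h = 08:15 Halvik Station.

08:15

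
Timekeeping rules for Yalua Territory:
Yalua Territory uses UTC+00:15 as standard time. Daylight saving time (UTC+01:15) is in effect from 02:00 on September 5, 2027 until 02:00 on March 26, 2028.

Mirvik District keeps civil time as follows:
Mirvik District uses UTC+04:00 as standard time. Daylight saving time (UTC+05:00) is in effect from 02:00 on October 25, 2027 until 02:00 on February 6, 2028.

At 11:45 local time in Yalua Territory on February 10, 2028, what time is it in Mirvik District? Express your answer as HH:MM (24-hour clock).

February 10, 2028 falls between 5 September 2027 and 26 March 2028, so daylight saving is in effect and Yalua Territory is at UTC+01:15.
11:45 Yalua Territory − 1h15m = 10:30 UTC.
At the standard offset (UTC+04:00), 10:30 UTC + 4h = 14:30 Mirvik District standard time.
The standard-time date in Mirvik District, February 10, 2028, does not fall between 25 October 2027 and 6 February 2028, so daylight saving is not in effect and Mirvik District is at UTC+04:00.
10:30 UTC + 4h = 14:30 Mirvik District.

14:30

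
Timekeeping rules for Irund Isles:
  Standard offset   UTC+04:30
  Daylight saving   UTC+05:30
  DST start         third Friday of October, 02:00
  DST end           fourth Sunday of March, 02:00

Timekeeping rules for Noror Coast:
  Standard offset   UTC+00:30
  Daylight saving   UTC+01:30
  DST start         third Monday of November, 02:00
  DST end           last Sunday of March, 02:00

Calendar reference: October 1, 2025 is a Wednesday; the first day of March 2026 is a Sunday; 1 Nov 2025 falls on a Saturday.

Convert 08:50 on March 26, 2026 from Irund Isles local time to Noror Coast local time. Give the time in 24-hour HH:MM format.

05:50

1 October 2025 is a Wednesday, so the first Friday is October 3 and the third is October 17.
1 March 2026 is a Sunday, so the first Sunday is March 1 and the fourth is March 22.
March 26, 2026 does not fall between 17 October 2025 and 22 March 2026, so daylight saving is not in effect and Irund Isles is at UTC+04:30.
08:50 Irund Isles − 4h30m = 04:20 UTC.
1 November 2025 is a Saturday, so the first Monday is November 3 and the third is November 17.
1 March 2026 is a Sunday, so Sundays fall on 1, 8, 15, 22, 29; the last is March 29.
At the standard offset (UTC+00:30), 04:20 UTC + 0h30m = 04:50 Noror Coast standard time.
The standard-time date in Noror Coast, March 26, 2026, lies within the daylight-saving period (17 November 2025 – 29 March 2026), so Noror Coast is on daylight time, UTC+01:30.
04:20 UTC + 1h30m = 05:50 Noror Coast.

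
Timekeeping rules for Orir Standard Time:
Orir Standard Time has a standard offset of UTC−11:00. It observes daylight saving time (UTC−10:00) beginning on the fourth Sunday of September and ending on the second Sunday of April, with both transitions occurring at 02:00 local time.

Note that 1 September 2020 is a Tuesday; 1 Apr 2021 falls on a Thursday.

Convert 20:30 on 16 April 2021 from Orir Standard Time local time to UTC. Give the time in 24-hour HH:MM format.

1 September 2020 is a Tuesday, so the first Sunday is September 6 and the fourth is September 27.
1 April 2021 is a Thursday, so the first Sunday is April 4 and the second is April 11.
Daylight saving runs 27 September 2020 – 11 April 2021; 16 April 2021 is outside that window, so Orir Standard Time is on standard time at UTC−11:00.
20:30 local + 11h = 07:30 UTC (rolling into the next day, 17 April 2021).

07:30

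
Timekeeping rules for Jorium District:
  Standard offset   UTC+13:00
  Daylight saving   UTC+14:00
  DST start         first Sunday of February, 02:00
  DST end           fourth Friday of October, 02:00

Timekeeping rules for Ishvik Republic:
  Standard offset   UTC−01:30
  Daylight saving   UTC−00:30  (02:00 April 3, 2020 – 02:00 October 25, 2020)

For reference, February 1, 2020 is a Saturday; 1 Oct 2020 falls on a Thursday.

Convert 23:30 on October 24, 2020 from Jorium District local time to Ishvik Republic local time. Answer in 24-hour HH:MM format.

10:00

1 February 2020 is a Saturday, so the first Sunday is February 2.
1 October 2020 is a Thursday, so the first Friday is October 2 and the fourth is October 23.
October 24, 2020 does not fall between 2 February and 23 October, so daylight saving is not in effect and Jorium District is at UTC+13:00.
23:30 Jorium District − 13h = 10:30 UTC.
At the standard offset (UTC−01:30), 10:30 UTC − 1h30m = 09:00 Ishvik Republic standard time.
The standard-time date in Ishvik Republic, October 24, 2020, falls between 3 April and 25 October, so daylight saving is in effect and Ishvik Republic is at UTC−00:30.
10:30 UTC − 0h30m = 10:00 Ishvik Republic.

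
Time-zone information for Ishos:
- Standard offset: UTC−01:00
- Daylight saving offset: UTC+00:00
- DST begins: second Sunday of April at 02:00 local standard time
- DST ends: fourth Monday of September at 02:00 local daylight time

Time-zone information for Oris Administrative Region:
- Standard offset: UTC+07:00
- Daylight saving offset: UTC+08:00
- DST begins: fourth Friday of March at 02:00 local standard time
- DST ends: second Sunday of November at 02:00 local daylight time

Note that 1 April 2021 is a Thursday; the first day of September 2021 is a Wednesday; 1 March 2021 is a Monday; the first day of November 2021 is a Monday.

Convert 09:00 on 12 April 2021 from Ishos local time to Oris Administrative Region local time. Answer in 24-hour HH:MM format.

17:00

1 April 2021 is a Thursday, so the first Sunday is April 4 and the second is April 11.
1 September 2021 is a Wednesday, so the first Monday is September 6 and the fourth is September 27.
Daylight saving runs 11 April – 27 September; 12 April 2021 is inside that window, so Ishos is at UTC+00:00.
09:00 Ishos − 0h = 09:00 UTC.
1 March 2021 is a Monday, so the first Friday is March 5 and the fourth is March 26.
1 November 2021 is a Monday, so the first Sunday is November 7 and the second is November 14.
At the standard offset (UTC+07:00), 09:00 UTC + 7h = 16:00 Oris Administrative Region standard time.
The standard-time date in Oris Administrative Region, 12 April 2021, lies within the daylight-saving period (26 March – 14 November), so Oris Administrative Region is on daylight time, UTC+08:00.
09:00 UTC + 8h = 17:00 Oris Administrative Region.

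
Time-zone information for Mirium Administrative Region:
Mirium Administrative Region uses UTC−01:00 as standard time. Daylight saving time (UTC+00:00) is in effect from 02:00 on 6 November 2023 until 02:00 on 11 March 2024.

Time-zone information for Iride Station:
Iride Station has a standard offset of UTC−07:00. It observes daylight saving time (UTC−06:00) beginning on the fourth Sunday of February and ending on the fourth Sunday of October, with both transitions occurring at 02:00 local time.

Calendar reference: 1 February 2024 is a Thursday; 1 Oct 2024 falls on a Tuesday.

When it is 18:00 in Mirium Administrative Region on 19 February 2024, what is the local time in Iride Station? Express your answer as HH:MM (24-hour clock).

19 February 2024 lies within the daylight-saving period (6 November 2023 – 11 March 2024), so Mirium Administrative Region is on daylight time, UTC+00:00.
18:00 Mirium Administrative Region − 0h = 18:00 UTC.
1 February 2024 is a Thursday, so the first Sunday is February 4 and the fourth is February 25.
1 October 2024 is a Tuesday, so the first Sunday is October 6 and the fourth is October 27.
At the standard offset (UTC−07:00), 18:00 UTC − 7h = 11:00 Iride Station standard time.
The standard-time date in Iride Station, 19 February 2024, does not fall between 25 February and 27 October, so daylight saving is not in effect and Iride Station is at UTC−07:00.
18:00 UTC − 7h = 11:00 Iride Station.

11:00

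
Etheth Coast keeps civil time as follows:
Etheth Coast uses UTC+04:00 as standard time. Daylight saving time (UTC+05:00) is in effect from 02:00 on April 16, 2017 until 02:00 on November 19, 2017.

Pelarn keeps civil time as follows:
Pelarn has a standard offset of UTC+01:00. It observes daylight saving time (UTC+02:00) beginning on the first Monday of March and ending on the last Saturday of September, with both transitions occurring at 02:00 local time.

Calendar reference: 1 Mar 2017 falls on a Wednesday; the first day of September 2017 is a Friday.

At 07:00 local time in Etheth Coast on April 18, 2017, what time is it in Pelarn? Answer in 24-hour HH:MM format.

April 18, 2017 lies within the daylight-saving period (16 April – 19 November), so Etheth Coast is on daylight time, UTC+05:00.
07:00 Etheth Coast − 5h = 02:00 UTC.
1 March 2017 is a Wednesday, so the first Monday is March 6.
1 September 2017 is a Friday, so Saturdays fall on 2, 9, 16, 23, 30; the last is September 30.
At the standard offset (UTC+01:00), 02:00 UTC + 1h = 03:00 Pelarn standard time.
Daylight saving runs 6 March – 30 September; the standard-time date in Pelarn, April 18, 2017, is inside that window, so Pelarn is at UTC+02:00.
02:00 UTC + 2h = 04:00 Pelarn.

04:00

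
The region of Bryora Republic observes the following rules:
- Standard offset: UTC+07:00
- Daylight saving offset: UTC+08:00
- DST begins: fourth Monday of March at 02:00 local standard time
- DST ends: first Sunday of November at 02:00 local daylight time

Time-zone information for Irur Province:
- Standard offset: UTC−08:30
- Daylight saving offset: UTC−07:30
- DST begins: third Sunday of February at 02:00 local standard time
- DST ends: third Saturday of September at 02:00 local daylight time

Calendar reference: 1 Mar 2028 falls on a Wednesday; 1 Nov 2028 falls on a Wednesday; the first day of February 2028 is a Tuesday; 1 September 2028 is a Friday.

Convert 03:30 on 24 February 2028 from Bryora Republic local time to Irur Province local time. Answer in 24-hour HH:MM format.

1 March 2028 is a Wednesday, so the first Monday is March 6 and the fourth is March 27.
1 November 2028 is a Wednesday, so the first Sunday is November 5.
24 February 2028 is outside the daylight-saving period (27 March – 5 November), so Bryora Republic is on standard time, UTC+07:00.
03:30 Bryora Republic − 7h = 20:30 UTC (rolling into the previous day, 23 February 2028).
1 February 2028 is a Tuesday, so the first Sunday is February 6 and the third is February 20.
1 September 2028 is a Friday, so the first Saturday is September 2 and the third is September 16.
At the standard offset (UTC−08:30), 20:30 UTC − 8h30m = 12:00 Irur Province standard time.
The standard-time date in Irur Province, 23 February 2028, lies within the daylight-saving period (20 February – 16 September), so Irur Province is on daylight time, UTC−07:30.
20:30 UTC − 7h30m = 13:00 Irur Province.

13:00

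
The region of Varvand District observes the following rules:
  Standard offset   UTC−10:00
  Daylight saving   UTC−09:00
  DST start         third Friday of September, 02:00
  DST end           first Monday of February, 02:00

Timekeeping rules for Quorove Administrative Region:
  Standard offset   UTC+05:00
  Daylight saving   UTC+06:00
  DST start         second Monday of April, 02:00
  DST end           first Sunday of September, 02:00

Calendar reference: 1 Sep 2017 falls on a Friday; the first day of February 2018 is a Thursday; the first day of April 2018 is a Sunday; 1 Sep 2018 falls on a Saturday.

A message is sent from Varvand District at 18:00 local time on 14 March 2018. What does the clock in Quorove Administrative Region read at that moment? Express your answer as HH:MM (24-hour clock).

1 September 2017 is a Friday, so the first Friday is September 1 and the third is September 15.
1 February 2018 is a Thursday, so the first Monday is February 5.
14 March 2018 is outside the daylight-saving period (15 September 2017 – 5 February 2018), so Varvand District is on standard time, UTC−10:00.
18:00 Varvand District + 10h = 04:00 UTC (rolling into the next day, 15 March 2018).
1 April 2018 is a Sunday, so the first Monday is April 2 and the second is April 9.
1 September 2018 is a Saturday, so the first Sunday is September 2.
At the standard offset (UTC+05:00), 04:00 UTC + 5h = 09:00 Quorove Administrative Region standard time.
Daylight saving runs 9 April – 2 September; the standard-time date in Quorove Administrative Region, 15 March 2018, is outside that window, so Quorove Administrative Region is on standard time at UTC+05:00.
04:00 UTC + 5h = 09:00 Quorove Administrative Region.

09:00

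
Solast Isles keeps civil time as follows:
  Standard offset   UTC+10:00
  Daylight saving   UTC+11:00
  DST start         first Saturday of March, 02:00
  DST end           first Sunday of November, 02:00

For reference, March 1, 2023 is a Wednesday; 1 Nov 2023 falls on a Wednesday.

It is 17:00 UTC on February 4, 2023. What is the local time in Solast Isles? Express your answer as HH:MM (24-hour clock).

03:00

1 March 2023 is a Wednesday, so the first Saturday is March 4.
1 November 2023 is a Wednesday, so the first Sunday is November 5.
At the standard offset (UTC+10:00), 17:00 UTC + 10h = 03:00 Solast Isles standard time (rolling into the next day, 5 February 2023).
Daylight saving runs 4 March – 5 November; the standard-time date in Solast Isles, February 5, 2023, is outside that window, so Solast Isles is on standard time at UTC+10:00.
17:00 UTC + 10h = 03:00 local (rolling into the next day, 5 February 2023).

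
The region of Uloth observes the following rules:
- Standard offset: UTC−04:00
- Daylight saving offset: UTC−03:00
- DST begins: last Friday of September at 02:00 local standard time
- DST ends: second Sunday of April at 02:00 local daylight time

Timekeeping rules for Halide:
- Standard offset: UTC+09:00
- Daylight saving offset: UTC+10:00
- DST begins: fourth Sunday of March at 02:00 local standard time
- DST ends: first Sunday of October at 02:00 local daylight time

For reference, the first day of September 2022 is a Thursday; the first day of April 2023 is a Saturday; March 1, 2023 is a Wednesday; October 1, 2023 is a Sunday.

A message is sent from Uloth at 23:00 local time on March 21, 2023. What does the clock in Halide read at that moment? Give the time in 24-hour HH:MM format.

1 September 2022 is a Thursday, so Fridays fall on 2, 9, 16, 23, 30; the last is September 30.
1 April 2023 is a Saturday, so the first Sunday is April 2 and the second is April 9.
March 21, 2023 falls between 30 September 2022 and 9 April 2023, so daylight saving is in effect and Uloth is at UTC−03:00.
23:00 Uloth + 3h = 02:00 UTC (rolling into the next day, 22 March 2023).
1 March 2023 is a Wednesday, so the first Sunday is March 5 and the fourth is March 26.
1 October 2023 is a Sunday, so the first Sunday is October 1.
At the standard offset (UTC+09:00), 02:00 UTC + 9h = 11:00 Halide standard time.
The standard-time date in Halide, March 22, 2023, is outside the daylight-saving period (26 March – 1 October), so Halide is on standard time, UTC+09:00.
02:00 UTC + 9h = 11:00 Halide.

11:00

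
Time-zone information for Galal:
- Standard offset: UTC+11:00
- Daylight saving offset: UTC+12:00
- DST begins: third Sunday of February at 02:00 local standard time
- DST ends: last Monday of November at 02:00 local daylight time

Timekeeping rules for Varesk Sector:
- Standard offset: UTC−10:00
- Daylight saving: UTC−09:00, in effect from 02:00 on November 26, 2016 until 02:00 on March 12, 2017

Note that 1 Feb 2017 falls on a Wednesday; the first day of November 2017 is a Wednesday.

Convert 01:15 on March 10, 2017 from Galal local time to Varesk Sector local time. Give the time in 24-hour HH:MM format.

1 February 2017 is a Wednesday, so the first Sunday is February 5 and the third is February 19.
1 November 2017 is a Wednesday, so Mondays fall on 6, 13, 20, 27; the last is November 27.
Daylight saving runs 19 February – 27 November; March 10, 2017 is inside that window, so Galal is at UTC+12:00.
01:15 Galal − 12h = 13:15 UTC (rolling into the previous day, 9 March 2017).
At the standard offset (UTC−10:00), 13:15 UTC − 10h = 03:15 Varesk Sector standard time.
Daylight saving runs 26 November 2016 – 12 March 2017; the standard-time date in Varesk Sector, March 9, 2017, is inside that window, so Varesk Sector is at UTC−09:00.
13:15 UTC − 9h = 04:15 Varesk Sector.

04:15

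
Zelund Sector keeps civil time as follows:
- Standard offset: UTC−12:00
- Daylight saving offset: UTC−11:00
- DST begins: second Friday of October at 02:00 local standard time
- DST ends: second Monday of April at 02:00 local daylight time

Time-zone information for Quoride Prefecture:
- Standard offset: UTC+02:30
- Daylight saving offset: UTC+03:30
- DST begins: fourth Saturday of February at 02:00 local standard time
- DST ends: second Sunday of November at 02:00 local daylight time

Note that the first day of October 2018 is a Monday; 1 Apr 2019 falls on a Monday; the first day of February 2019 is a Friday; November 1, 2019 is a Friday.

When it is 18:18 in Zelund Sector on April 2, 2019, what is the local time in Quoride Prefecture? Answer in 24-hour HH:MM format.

08:48

1 October 2018 is a Monday, so the first Friday is October 5 and the second is October 12.
1 April 2019 is a Monday, so the first Monday is April 1 and the second is April 8.
April 2, 2019 lies within the daylight-saving period (12 October 2018 – 8 April 2019), so Zelund Sector is on daylight time, UTC−11:00.
18:18 Zelund Sector + 11h = 05:18 UTC (rolling into the next day, 3 April 2019).
1 February 2019 is a Friday, so the first Saturday is February 2 and the fourth is February 23.
1 November 2019 is a Friday, so the first Sunday is November 3 and the second is November 10.
At the standard offset (UTC+02:30), 05:18 UTC + 2h30m = 07:48 Quoride Prefecture standard time.
The standard-time date in Quoride Prefecture, April 3, 2019, lies within the daylight-saving period (23 February – 10 November), so Quoride Prefecture is on daylight time, UTC+03:30.
05:18 UTC + 3h30m = 08:48 Quoride Prefecture.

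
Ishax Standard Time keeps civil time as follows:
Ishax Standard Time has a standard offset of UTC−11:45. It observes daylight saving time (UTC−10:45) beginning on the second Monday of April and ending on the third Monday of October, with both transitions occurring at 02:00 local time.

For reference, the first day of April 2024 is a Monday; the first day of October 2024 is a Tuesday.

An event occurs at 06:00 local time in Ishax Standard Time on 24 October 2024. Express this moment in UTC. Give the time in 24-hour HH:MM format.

17:45

1 April 2024 is a Monday, so the first Monday is April 1 and the second is April 8.
1 October 2024 is a Tuesday, so the first Monday is October 7 and the third is October 21.
Daylight saving runs 8 April – 21 October; 24 October 2024 is outside that window, so Ishax Standard Time is on standard time at UTC−11:45.
06:00 local + 11h45m = 17:45 UTC.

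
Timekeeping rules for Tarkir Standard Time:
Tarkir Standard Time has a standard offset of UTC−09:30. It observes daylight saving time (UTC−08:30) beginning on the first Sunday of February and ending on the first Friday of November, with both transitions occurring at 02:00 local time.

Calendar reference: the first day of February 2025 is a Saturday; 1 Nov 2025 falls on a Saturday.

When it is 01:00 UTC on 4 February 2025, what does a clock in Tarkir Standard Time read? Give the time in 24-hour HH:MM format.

1 February 2025 is a Saturday, so the first Sunday is February 2.
1 November 2025 is a Saturday, so the first Friday is November 7.
At the standard offset (UTC−09:30), 01:00 UTC − 9h30m = 15:30 Tarkir Standard Time standard time (rolling into the previous day, 3 February 2025).
The standard-time date in Tarkir Standard Time, 3 February 2025, lies within the daylight-saving period (2 February – 7 November), so Tarkir Standard Time is on daylight time, UTC−08:30.
01:00 UTC − 8h30m = 16:30 local (rolling into the previous day, 3 February 2025).

16:30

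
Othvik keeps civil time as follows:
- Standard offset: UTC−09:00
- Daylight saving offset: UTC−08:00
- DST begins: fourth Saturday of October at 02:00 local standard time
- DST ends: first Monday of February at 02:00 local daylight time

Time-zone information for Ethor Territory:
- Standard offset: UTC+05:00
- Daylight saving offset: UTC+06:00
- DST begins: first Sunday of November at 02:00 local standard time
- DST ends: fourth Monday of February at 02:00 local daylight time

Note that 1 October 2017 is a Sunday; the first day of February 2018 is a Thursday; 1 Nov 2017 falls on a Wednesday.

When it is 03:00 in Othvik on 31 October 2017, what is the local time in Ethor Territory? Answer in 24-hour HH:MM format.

1 October 2017 is a Sunday, so the first Saturday is October 7 and the fourth is October 28.
1 February 2018 is a Thursday, so the first Monday is February 5.
31 October 2017 falls between 28 October 2017 and 5 February 2018, so daylight saving is in effect and Othvik is at UTC−08:00.
03:00 Othvik + 8h = 11:00 UTC.
1 November 2017 is a Wednesday, so the first Sunday is November 5.
1 February 2018 is a Thursday, so the first Monday is February 5 and the fourth is February 26.
At the standard offset (UTC+05:00), 11:00 UTC + 5h = 16:00 Ethor Territory standard time.
The standard-time date in Ethor Territory, 31 October 2017, does not fall between 5 November 2017 and 26 February 2018, so daylight saving is not in effect and Ethor Territory is at UTC+05:00.
11:00 UTC + 5h = 16:00 Ethor Territory.

16:00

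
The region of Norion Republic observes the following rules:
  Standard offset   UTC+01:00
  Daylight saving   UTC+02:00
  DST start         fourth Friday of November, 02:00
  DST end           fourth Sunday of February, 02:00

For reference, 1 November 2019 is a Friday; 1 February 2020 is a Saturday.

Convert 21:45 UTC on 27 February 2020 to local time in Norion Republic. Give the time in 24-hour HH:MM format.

1 November 2019 is a Friday, so the first Friday is November 1 and the fourth is November 22.
1 February 2020 is a Saturday, so the first Sunday is February 2 and the fourth is February 23.
At the standard offset (UTC+01:00), 21:45 UTC + 1h = 22:45 Norion Republic standard time.
Daylight saving runs 22 November 2019 – 23 February 2020; the standard-time date in Norion Republic, 27 February 2020, is outside that window, so Norion Republic is on standard time at UTC+01:00.
21:45 UTC + 1h = 22:45 local.

22:45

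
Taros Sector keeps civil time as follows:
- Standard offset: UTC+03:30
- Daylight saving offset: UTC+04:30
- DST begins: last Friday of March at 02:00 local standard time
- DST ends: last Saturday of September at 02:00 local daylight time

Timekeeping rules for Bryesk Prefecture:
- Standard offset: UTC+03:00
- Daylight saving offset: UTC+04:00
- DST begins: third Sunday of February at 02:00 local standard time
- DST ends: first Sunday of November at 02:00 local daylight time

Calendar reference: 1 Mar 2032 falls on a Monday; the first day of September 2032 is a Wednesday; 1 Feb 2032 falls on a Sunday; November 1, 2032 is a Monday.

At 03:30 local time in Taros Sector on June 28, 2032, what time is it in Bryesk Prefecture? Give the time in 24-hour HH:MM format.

1 March 2032 is a Monday, so Fridays fall on 5, 12, 19, 26; the last is March 26.
1 September 2032 is a Wednesday, so Saturdays fall on 4, 11, 18, 25; the last is September 25.
June 28, 2032 lies within the daylight-saving period (26 March – 25 September), so Taros Sector is on daylight time, UTC+04:30.
03:30 Taros Sector − 4h30m = 23:00 UTC (rolling into the previous day, 27 June 2032).
1 February 2032 is a Sunday, so the first Sunday is February 1 and the third is February 15.
1 November 2032 is a Monday, so the first Sunday is November 7.
At the standard offset (UTC+03:00), 23:00 UTC + 3h = 02:00 Bryesk Prefecture standard time (rolling into the next day, 28 June 2032).
The standard-time date in Bryesk Prefecture, June 28, 2032, falls between 15 February and 7 November, so daylight saving is in effect and Bryesk Prefecture is at UTC+04:00.
23:00 UTC + 4h = 03:00 Bryesk Prefecture (rolling into the next day, 28 June 2032).

03:00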